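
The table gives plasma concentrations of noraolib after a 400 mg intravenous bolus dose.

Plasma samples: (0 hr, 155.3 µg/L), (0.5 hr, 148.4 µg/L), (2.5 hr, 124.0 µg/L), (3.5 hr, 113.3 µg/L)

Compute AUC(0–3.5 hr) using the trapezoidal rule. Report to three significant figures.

Trapezoidal AUC_0→3.5:
  [0→0.5]: (155.3+148.4)/2 × 0.5 = 75.925
  [0.5→2.5]: (148.4+124.0)/2 × 2 = 272.4
  [2.5→3.5]: (124.0+113.3)/2 × 1 = 118.65
  Sum = 466.975 µg/L·hr

AUC = 467 µg/L·hr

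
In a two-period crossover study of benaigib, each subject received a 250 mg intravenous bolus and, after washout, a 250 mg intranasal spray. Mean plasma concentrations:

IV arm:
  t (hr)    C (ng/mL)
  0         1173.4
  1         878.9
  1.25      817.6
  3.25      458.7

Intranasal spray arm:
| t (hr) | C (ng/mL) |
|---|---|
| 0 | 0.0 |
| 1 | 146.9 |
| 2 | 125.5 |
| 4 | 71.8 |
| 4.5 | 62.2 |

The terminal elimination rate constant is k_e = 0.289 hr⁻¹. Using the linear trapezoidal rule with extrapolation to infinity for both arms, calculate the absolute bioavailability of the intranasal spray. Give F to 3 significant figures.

Trapezoidal AUC_0→3.25 (IV):
  [0→1]: (1173.4+878.9)/2 × 1 = 1026.15
  [1→1.25]: (878.9+817.6)/2 × 0.25 = 212.0625
  [1.25→3.25]: (817.6+458.7)/2 × 2 = 1276.3
  Sum = 2514.5125 ng/mL·hr
IV tail: 458.7/0.289 = 1587.197; AUC_iv,0→∞ = 2514.5125 + 1587.197 = 4101.7095 ng/mL·hr
Trapezoidal AUC_0→4.5 (intranasal spray):
  [0→1]: (0.0+146.9)/2 × 1 = 73.45
  [1→2]: (146.9+125.5)/2 × 1 = 136.2
  [2→4]: (125.5+71.8)/2 × 2 = 197.3
  [4→4.5]: (71.8+62.2)/2 × 0.5 = 33.5
  Sum = 440.45 ng/mL·hr
intranasal spray tail: 62.2/0.289 = 215.225; AUC_ev,0→∞ = 440.45 + 215.225 = 655.675 ng/mL·hr
F = (AUC_ev/D_ev)/(AUC_iv/D_iv) = (655.675/250)/(4101.7095/250) = 2.6227/16.406838 = 0.1599

F = 0.160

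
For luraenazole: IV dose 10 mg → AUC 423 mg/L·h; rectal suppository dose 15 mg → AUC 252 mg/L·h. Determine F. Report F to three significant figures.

F = 0.397

F = (AUC_ev / D_ev) / (AUC_iv / D_iv)
  = (252/15) / (423/10)
  = 16.8 / 42.3 = 0.3972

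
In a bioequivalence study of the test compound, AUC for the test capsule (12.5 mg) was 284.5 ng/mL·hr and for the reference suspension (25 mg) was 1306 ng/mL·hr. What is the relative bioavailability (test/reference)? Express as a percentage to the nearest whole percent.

F_rel = (AUC_test/D_test) / (AUC_ref/D_ref)
      = (284.5/12.5) / (1306/25)
      = 22.76 / 52.24 = 0.4357 = 43.57%

F_rel = 44%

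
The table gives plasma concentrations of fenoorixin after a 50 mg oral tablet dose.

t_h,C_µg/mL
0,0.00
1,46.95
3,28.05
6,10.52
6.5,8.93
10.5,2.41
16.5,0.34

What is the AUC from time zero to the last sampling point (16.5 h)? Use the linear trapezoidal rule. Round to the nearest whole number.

Trapezoidal AUC_0→16.5:
  [0→1]: (0.00+46.95)/2 × 1 = 23.475
  [1→3]: (46.95+28.05)/2 × 2 = 75.0
  [3→6]: (28.05+10.52)/2 × 3 = 57.855
  [6→6.5]: (10.52+8.93)/2 × 0.5 = 4.8625
  [6.5→10.5]: (8.93+2.41)/2 × 4 = 22.68
  [10.5→16.5]: (2.41+0.34)/2 × 6 = 8.25
  Sum = 192.1225 µg/mL·h

AUC = 192 µg/mL·h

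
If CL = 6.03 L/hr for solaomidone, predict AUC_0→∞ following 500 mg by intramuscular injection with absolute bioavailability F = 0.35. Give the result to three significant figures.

AUC = 29.0 mg/L·hr

AUC_0→∞ = F × Dose / CL
        = 0.35 × 500 / 6.03 = 29.0216 mg/L·hr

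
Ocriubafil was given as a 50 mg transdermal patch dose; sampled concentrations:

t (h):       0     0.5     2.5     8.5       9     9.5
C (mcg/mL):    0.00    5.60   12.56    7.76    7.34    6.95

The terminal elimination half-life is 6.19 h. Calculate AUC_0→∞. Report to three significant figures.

Trapezoidal AUC_0→9.5:
  [0→0.5]: (0.00+5.60)/2 × 0.5 = 1.4
  [0.5→2.5]: (5.60+12.56)/2 × 2 = 18.16
  [2.5→8.5]: (12.56+7.76)/2 × 6 = 60.96
  [8.5→9]: (7.76+7.34)/2 × 0.5 = 3.775
  [9→9.5]: (7.34+6.95)/2 × 0.5 = 3.5725
  Sum = 87.8675 mcg/mL·h
k_e = ln2 / t½ = 0.693147 / 6.19 = 0.1120 h^-1
Extrapolated tail: C_last / k_e = 6.95 / 0.112 = 62.054
AUC_0→∞ = 87.8675 + 62.054 = 149.9215 mcg/mL·h

AUC = 150 mcg/mL·h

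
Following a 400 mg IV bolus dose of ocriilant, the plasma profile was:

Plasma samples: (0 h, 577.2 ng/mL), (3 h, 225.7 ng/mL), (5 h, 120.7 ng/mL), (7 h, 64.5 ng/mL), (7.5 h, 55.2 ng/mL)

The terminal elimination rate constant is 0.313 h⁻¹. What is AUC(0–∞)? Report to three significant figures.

Trapezoidal AUC_0→7.5:
  [0→3]: (577.2+225.7)/2 × 3 = 1204.35
  [3→5]: (225.7+120.7)/2 × 2 = 346.4
  [5→7]: (120.7+64.5)/2 × 2 = 185.2
  [7→7.5]: (64.5+55.2)/2 × 0.5 = 29.925
  Sum = 1765.875 ng/mL·h
Extrapolated tail: C_last / k_e = 55.2 / 0.313 = 176.358
AUC_0→∞ = 1765.875 + 176.358 = 1942.233 ng/mL·h

AUC = 1940 ng/mL·h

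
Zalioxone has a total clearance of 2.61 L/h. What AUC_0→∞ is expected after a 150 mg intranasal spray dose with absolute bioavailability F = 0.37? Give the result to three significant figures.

AUC = 21.3 mg/L·h

AUC_0→∞ = F × Dose / CL
        = 0.37 × 150 / 2.61 = 21.2644 mg/L·h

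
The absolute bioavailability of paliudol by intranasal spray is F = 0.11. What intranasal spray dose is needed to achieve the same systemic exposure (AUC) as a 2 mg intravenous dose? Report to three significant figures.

For equal systemic exposure: F × D_ev = D_iv
D_ev = D_iv / F = 2 / 0.11 = 18.1818 mg

D_intranasal = 18.2 mg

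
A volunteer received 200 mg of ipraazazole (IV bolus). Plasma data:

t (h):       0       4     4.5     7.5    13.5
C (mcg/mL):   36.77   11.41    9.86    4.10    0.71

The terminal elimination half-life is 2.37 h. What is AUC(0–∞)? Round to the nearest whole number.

Trapezoidal AUC_0→13.5:
  [0→4]: (36.77+11.41)/2 × 4 = 96.36
  [4→4.5]: (11.41+9.86)/2 × 0.5 = 5.3175
  [4.5→7.5]: (9.86+4.10)/2 × 3 = 20.94
  [7.5→13.5]: (4.10+0.71)/2 × 6 = 14.43
  Sum = 137.0475 mcg/mL·h
k_e = ln2 / t½ = 0.693147 / 2.37 = 0.2925 h^-1
Extrapolated tail: C_last / k_e = 0.71 / 0.2925 = 2.427
AUC_0→∞ = 137.0475 + 2.427 = 139.4745 mcg/mL·h

AUC = 139 mcg/mL·h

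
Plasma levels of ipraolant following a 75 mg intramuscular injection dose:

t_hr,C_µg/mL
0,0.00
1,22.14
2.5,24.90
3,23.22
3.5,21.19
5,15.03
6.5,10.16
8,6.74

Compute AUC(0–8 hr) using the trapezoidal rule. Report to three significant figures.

AUC = 128 µg/mL·hr

Trapezoidal AUC_0→8:
  [0→1]: (0.00+22.14)/2 × 1 = 11.07
  [1→2.5]: (22.14+24.90)/2 × 1.5 = 35.28
  [2.5→3]: (24.90+23.22)/2 × 0.5 = 12.03
  [3→3.5]: (23.22+21.19)/2 × 0.5 = 11.1025
  [3.5→5]: (21.19+15.03)/2 × 1.5 = 27.165
  [5→6.5]: (15.03+10.16)/2 × 1.5 = 18.8925
  [6.5→8]: (10.16+6.74)/2 × 1.5 = 12.675
  Sum = 128.215 µg/mL·hr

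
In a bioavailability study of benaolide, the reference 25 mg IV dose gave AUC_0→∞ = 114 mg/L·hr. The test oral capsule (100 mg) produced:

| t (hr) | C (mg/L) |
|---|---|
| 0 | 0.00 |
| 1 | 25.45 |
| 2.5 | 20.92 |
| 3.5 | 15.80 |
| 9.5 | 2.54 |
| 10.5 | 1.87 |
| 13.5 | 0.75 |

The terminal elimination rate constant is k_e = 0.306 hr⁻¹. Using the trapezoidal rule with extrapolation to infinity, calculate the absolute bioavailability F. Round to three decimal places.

Trapezoidal AUC_0→13.5 (oral capsule):
  [0→1]: (0.00+25.45)/2 × 1 = 12.725
  [1→2.5]: (25.45+20.92)/2 × 1.5 = 34.7775
  [2.5→3.5]: (20.92+15.80)/2 × 1 = 18.36
  [3.5→9.5]: (15.80+2.54)/2 × 6 = 55.02
  [9.5→10.5]: (2.54+1.87)/2 × 1 = 2.205
  [10.5→13.5]: (1.87+0.75)/2 × 3 = 3.93
  Sum = 127.0175 mg/L·hr
Tail: C_last/k_e = 0.75/0.306 = 2.451
AUC_0→∞ (oral capsule) = 127.0175 + 2.451 = 129.4685 mg/L·hr
F = (AUC_ev/D_ev)/(AUC_iv/D_iv) = (129.4685/100)/(114/25) = 1.294685/4.56 = 0.2839

F = 0.284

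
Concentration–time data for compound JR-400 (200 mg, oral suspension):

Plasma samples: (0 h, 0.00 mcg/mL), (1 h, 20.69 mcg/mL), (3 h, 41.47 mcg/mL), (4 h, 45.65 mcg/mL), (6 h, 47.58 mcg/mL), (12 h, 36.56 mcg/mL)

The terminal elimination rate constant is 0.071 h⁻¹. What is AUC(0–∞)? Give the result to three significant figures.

Trapezoidal AUC_0→12:
  [0→1]: (0.00+20.69)/2 × 1 = 10.345
  [1→3]: (20.69+41.47)/2 × 2 = 62.16
  [3→4]: (41.47+45.65)/2 × 1 = 43.56
  [4→6]: (45.65+47.58)/2 × 2 = 93.23
  [6→12]: (47.58+36.56)/2 × 6 = 252.42
  Sum = 461.715 mcg/mL·h
Extrapolated tail: C_last / k_e = 36.56 / 0.071 = 514.930
AUC_0→∞ = 461.715 + 514.930 = 976.645 mcg/mL·h

AUC = 977 mcg/mL·h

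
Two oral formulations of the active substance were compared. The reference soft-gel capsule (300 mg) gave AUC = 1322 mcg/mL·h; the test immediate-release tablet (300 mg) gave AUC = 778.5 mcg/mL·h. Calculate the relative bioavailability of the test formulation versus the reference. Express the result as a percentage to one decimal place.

F_rel = 58.9%

F_rel = (AUC_test/D_test) / (AUC_ref/D_ref)
      = (778.5/300) / (1322/300)
      = 2.595 / 4.40667 = 0.5889 = 58.89%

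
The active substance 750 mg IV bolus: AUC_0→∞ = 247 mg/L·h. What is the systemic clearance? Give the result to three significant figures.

CL = 3.04 L/h

CL = Dose_iv / AUC_0→∞
   = 750 / 247 = 3.03644 L/h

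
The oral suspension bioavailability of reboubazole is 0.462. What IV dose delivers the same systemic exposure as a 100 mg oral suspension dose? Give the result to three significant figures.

D_iv = 46.2 mg

Systemic exposure from an extravascular dose = F × D_ev, so the equivalent IV dose is F × D_ev.
D_iv = F × D_ev = 0.462 × 100 = 46.2 mg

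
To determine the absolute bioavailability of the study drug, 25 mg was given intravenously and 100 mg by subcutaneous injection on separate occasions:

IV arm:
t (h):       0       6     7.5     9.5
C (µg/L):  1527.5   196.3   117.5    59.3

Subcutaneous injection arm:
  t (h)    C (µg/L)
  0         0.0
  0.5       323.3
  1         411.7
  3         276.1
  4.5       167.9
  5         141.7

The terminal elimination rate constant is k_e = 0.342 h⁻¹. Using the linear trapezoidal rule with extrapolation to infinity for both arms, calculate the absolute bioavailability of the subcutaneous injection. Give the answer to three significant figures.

F = 0.0772

Trapezoidal AUC_0→9.5 (IV):
  [0→6]: (1527.5+196.3)/2 × 6 = 5171.4
  [6→7.5]: (196.3+117.5)/2 × 1.5 = 235.35
  [7.5→9.5]: (117.5+59.3)/2 × 2 = 176.8
  Sum = 5583.55 µg/L·h
IV tail: 59.3/0.342 = 173.392; AUC_iv,0→∞ = 5583.55 + 173.392 = 5756.942 µg/L·h
Trapezoidal AUC_0→5 (subcutaneous injection):
  [0→0.5]: (0.0+323.3)/2 × 0.5 = 80.825
  [0.5→1]: (323.3+411.7)/2 × 0.5 = 183.75
  [1→3]: (411.7+276.1)/2 × 2 = 687.8
  [3→4.5]: (276.1+167.9)/2 × 1.5 = 333.0
  [4.5→5]: (167.9+141.7)/2 × 0.5 = 77.4
  Sum = 1362.775 µg/L·h
subcutaneous injection tail: 141.7/0.342 = 414.327; AUC_ev,0→∞ = 1362.775 + 414.327 = 1777.102 µg/L·h
F = (AUC_ev/D_ev)/(AUC_iv/D_iv) = (1777.102/100)/(5756.942/25) = 17.77102/230.27768 = 0.0772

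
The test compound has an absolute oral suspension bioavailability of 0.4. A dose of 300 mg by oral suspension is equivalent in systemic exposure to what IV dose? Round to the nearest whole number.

Systemic exposure from an extravascular dose = F × D_ev, so the equivalent IV dose is F × D_ev.
D_iv = F × D_ev = 0.4 × 300 = 120 mg

D_iv = 120 mg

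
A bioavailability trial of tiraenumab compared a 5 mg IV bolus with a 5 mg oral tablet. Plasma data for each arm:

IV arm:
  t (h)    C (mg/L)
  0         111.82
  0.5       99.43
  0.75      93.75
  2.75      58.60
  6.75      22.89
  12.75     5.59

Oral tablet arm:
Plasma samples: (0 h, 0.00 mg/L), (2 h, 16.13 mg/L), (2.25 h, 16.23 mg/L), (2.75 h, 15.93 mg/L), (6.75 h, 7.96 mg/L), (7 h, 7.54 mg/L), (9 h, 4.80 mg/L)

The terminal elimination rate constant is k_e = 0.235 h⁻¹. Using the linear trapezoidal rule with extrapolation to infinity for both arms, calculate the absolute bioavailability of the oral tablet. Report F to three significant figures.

F = 0.221

Trapezoidal AUC_0→12.75 (IV):
  [0→0.5]: (111.82+99.43)/2 × 0.5 = 52.8125
  [0.5→0.75]: (99.43+93.75)/2 × 0.25 = 24.1475
  [0.75→2.75]: (93.75+58.60)/2 × 2 = 152.35
  [2.75→6.75]: (58.60+22.89)/2 × 4 = 162.98
  [6.75→12.75]: (22.89+5.59)/2 × 6 = 85.44
  Sum = 477.73 mg/L·h
IV tail: 5.59/0.235 = 23.787; AUC_iv,0→∞ = 477.73 + 23.787 = 501.517 mg/L·h
Trapezoidal AUC_0→9 (oral tablet):
  [0→2]: (0.00+16.13)/2 × 2 = 16.13
  [2→2.25]: (16.13+16.23)/2 × 0.25 = 4.045
  [2.25→2.75]: (16.23+15.93)/2 × 0.5 = 8.04
  [2.75→6.75]: (15.93+7.96)/2 × 4 = 47.78
  [6.75→7]: (7.96+7.54)/2 × 0.25 = 1.9375
  [7→9]: (7.54+4.80)/2 × 2 = 12.34
  Sum = 90.2725 mg/L·h
oral tablet tail: 4.80/0.235 = 20.426; AUC_ev,0→∞ = 90.2725 + 20.426 = 110.6985 mg/L·h
F = (AUC_ev/D_ev)/(AUC_iv/D_iv) = (110.6985/5)/(501.517/5) = 22.1397/100.3034 = 0.2207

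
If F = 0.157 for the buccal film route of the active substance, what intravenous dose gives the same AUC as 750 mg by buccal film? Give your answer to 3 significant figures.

D_iv = 118 mg

Systemic exposure from an extravascular dose = F × D_ev, so the equivalent IV dose is F × D_ev.
D_iv = F × D_ev = 0.157 × 750 = 117.75 mg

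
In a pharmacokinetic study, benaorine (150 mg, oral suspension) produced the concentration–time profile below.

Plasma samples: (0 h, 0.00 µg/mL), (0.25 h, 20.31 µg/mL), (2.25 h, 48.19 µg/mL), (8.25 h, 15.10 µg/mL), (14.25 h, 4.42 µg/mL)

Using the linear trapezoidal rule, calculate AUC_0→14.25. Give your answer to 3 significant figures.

AUC = 319 µg/mL·h

Trapezoidal AUC_0→14.25:
  [0→0.25]: (0.00+20.31)/2 × 0.25 = 2.53875
  [0.25→2.25]: (20.31+48.19)/2 × 2 = 68.5
  [2.25→8.25]: (48.19+15.10)/2 × 6 = 189.87
  [8.25→14.25]: (15.10+4.42)/2 × 6 = 58.56
  Sum = 319.46875 µg/mL·h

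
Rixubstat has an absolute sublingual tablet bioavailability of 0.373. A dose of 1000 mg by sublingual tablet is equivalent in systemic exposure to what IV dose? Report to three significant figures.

D_iv = 373 mg

Systemic exposure from an extravascular dose = F × D_ev, so the equivalent IV dose is F × D_ev.
D_iv = F × D_ev = 0.373 × 1000 = 373 mg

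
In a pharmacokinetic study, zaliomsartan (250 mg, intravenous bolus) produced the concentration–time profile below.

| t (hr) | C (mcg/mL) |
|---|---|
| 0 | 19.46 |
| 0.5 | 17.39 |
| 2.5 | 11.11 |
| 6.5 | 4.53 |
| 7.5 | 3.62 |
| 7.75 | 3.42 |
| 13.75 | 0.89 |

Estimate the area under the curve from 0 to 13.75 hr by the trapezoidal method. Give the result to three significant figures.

Trapezoidal AUC_0→13.75:
  [0→0.5]: (19.46+17.39)/2 × 0.5 = 9.2125
  [0.5→2.5]: (17.39+11.11)/2 × 2 = 28.5
  [2.5→6.5]: (11.11+4.53)/2 × 4 = 31.28
  [6.5→7.5]: (4.53+3.62)/2 × 1 = 4.075
  [7.5→7.75]: (3.62+3.42)/2 × 0.25 = 0.88
  [7.75→13.75]: (3.42+0.89)/2 × 6 = 12.93
  Sum = 86.8775 mcg/mL·hr

AUC = 86.9 mcg/mL·hr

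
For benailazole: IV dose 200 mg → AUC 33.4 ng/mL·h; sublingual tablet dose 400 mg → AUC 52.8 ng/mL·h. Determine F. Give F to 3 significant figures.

F = (AUC_ev / D_ev) / (AUC_iv / D_iv)
  = (52.8/400) / (33.4/200)
  = 0.132 / 0.167 = 0.7904

F = 0.790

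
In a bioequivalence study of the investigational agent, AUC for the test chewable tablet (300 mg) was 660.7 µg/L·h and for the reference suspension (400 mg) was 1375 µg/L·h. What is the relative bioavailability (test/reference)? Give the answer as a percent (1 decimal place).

F_rel = (AUC_test/D_test) / (AUC_ref/D_ref)
      = (660.7/300) / (1375/400)
      = 2.20233 / 3.4375 = 0.6407 = 64.07%

F_rel = 64.1%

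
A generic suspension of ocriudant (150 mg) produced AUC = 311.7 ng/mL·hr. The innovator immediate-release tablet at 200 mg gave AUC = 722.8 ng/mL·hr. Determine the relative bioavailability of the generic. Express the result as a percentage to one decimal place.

F_rel = (AUC_test/D_test) / (AUC_ref/D_ref)
      = (311.7/150) / (722.8/200)
      = 2.078 / 3.614 = 0.5750 = 57.50%

F_rel = 57.5%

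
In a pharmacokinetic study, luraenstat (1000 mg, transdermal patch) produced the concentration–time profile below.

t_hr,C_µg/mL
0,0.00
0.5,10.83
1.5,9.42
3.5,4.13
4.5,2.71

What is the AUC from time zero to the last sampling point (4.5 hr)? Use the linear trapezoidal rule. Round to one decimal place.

Trapezoidal AUC_0→4.5:
  [0→0.5]: (0.00+10.83)/2 × 0.5 = 2.7075
  [0.5→1.5]: (10.83+9.42)/2 × 1 = 10.125
  [1.5→3.5]: (9.42+4.13)/2 × 2 = 13.55
  [3.5→4.5]: (4.13+2.71)/2 × 1 = 3.42
  Sum = 29.8025 µg/mL·hr

AUC = 29.8 µg/mL·hr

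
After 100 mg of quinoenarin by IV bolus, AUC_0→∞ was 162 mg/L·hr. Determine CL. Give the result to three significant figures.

CL = Dose_iv / AUC_0→∞
   = 100 / 162 = 0.617284 L/hr

CL = 0.617 L/hr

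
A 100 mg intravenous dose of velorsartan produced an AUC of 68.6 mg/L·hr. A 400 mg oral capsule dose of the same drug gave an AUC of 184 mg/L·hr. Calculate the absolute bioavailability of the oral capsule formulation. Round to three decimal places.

F = 0.671

F = (AUC_ev / D_ev) / (AUC_iv / D_iv)
  = (184/400) / (68.6/100)
  = 0.46 / 0.686 = 0.6706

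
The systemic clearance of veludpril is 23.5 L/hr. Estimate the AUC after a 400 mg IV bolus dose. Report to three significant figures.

AUC = 17.0 mg/L·hr

AUC_0→∞ = Dose_iv / CL
        = 400 / 23.5 = 17.0213 mg/L·hr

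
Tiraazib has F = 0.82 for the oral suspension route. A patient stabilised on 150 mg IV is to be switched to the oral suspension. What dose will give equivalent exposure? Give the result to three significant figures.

D_oral = 183 mg

For equal systemic exposure: F × D_ev = D_iv
D_ev = D_iv / F = 150 / 0.82 = 182.927 mg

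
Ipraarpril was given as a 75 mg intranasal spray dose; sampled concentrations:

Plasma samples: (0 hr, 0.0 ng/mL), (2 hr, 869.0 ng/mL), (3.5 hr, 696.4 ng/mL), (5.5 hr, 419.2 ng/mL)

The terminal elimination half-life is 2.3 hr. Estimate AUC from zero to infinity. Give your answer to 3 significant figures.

AUC = 4550 ng/mL·hr

Trapezoidal AUC_0→5.5:
  [0→2]: (0.0+869.0)/2 × 2 = 869.0
  [2→3.5]: (869.0+696.4)/2 × 1.5 = 1174.05
  [3.5→5.5]: (696.4+419.2)/2 × 2 = 1115.6
  Sum = 3158.65 ng/mL·hr
k_e = ln2 / t½ = 0.693147 / 2.3 = 0.3014 hr^-1
Extrapolated tail: C_last / k_e = 419.2 / 0.3014 = 1390.843
AUC_0→∞ = 3158.65 + 1390.843 = 4549.493 ng/mL·hr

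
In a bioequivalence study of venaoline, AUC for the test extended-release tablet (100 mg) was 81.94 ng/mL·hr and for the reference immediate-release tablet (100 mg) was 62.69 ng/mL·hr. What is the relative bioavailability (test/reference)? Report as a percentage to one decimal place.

F_rel = (AUC_test/D_test) / (AUC_ref/D_ref)
      = (81.94/100) / (62.69/100)
      = 0.8194 / 0.6269 = 1.3071 = 130.71%

F_rel = 130.7%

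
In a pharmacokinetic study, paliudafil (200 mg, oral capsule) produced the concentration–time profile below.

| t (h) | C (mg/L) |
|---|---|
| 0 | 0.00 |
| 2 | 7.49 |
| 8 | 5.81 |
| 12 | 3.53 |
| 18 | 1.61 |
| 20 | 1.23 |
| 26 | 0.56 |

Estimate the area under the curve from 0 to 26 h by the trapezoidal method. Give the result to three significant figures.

AUC = 89.7 mg/L·h

Trapezoidal AUC_0→26:
  [0→2]: (0.00+7.49)/2 × 2 = 7.49
  [2→8]: (7.49+5.81)/2 × 6 = 39.9
  [8→12]: (5.81+3.53)/2 × 4 = 18.68
  [12→18]: (3.53+1.61)/2 × 6 = 15.42
  [18→20]: (1.61+1.23)/2 × 2 = 2.84
  [20→26]: (1.23+0.56)/2 × 6 = 5.37
  Sum = 89.7 mg/L·h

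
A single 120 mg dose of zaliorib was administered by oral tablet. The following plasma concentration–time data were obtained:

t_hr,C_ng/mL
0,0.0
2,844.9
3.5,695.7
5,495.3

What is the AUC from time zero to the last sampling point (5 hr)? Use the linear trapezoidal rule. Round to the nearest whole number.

Trapezoidal AUC_0→5:
  [0→2]: (0.0+844.9)/2 × 2 = 844.9
  [2→3.5]: (844.9+695.7)/2 × 1.5 = 1155.45
  [3.5→5]: (695.7+495.3)/2 × 1.5 = 893.25
  Sum = 2893.6 ng/mL·hr

AUC = 2894 ng/mL·hr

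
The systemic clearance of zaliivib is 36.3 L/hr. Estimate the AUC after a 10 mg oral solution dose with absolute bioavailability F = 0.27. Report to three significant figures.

AUC_0→∞ = F × Dose / CL
        = 0.27 × 10 / 36.3 = 0.0743802 mg/L·hr

AUC = 0.0744 mg/L·hr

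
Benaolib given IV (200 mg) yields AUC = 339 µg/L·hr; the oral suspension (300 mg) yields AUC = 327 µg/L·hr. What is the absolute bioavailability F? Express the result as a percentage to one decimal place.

F = 64.3%

F = (AUC_ev / D_ev) / (AUC_iv / D_iv)
  = (327/300) / (339/200)
  = 1.09 / 1.695 = 0.6431
  = 64.31%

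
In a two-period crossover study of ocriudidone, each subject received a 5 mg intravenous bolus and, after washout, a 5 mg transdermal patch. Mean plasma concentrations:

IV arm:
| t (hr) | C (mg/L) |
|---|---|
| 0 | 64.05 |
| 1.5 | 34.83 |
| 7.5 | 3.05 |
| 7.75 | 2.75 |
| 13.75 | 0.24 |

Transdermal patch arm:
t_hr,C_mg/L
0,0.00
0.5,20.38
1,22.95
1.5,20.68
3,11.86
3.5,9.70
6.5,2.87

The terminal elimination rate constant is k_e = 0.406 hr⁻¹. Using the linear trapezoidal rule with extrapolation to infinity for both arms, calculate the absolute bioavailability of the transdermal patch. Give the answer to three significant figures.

Trapezoidal AUC_0→13.75 (IV):
  [0→1.5]: (64.05+34.83)/2 × 1.5 = 74.16
  [1.5→7.5]: (34.83+3.05)/2 × 6 = 113.64
  [7.5→7.75]: (3.05+2.75)/2 × 0.25 = 0.725
  [7.75→13.75]: (2.75+0.24)/2 × 6 = 8.97
  Sum = 197.495 mg/L·hr
IV tail: 0.24/0.406 = 0.591; AUC_iv,0→∞ = 197.495 + 0.591 = 198.086 mg/L·hr
Trapezoidal AUC_0→6.5 (transdermal patch):
  [0→0.5]: (0.00+20.38)/2 × 0.5 = 5.095
  [0.5→1]: (20.38+22.95)/2 × 0.5 = 10.8325
  [1→1.5]: (22.95+20.68)/2 × 0.5 = 10.9075
  [1.5→3]: (20.68+11.86)/2 × 1.5 = 24.405
  [3→3.5]: (11.86+9.70)/2 × 0.5 = 5.39
  [3.5→6.5]: (9.70+2.87)/2 × 3 = 18.855
  Sum = 75.485 mg/L·hr
transdermal patch tail: 2.87/0.406 = 7.069; AUC_ev,0→∞ = 75.485 + 7.069 = 82.554 mg/L·hr
F = (AUC_ev/D_ev)/(AUC_iv/D_iv) = (82.554/5)/(198.086/5) = 16.5108/39.6172 = 0.4168

F = 0.417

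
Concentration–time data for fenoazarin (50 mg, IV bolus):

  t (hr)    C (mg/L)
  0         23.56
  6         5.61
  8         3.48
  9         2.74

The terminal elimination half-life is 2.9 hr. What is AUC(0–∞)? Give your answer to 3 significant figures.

AUC = 111 mg/L·hr

Trapezoidal AUC_0→9:
  [0→6]: (23.56+5.61)/2 × 6 = 87.51
  [6→8]: (5.61+3.48)/2 × 2 = 9.09
  [8→9]: (3.48+2.74)/2 × 1 = 3.11
  Sum = 99.71 mg/L·hr
k_e = ln2 / t½ = 0.693147 / 2.9 = 0.2390 hr^-1
Extrapolated tail: C_last / k_e = 2.74 / 0.239 = 11.464
AUC_0→∞ = 99.71 + 11.464 = 111.174 mg/L·hr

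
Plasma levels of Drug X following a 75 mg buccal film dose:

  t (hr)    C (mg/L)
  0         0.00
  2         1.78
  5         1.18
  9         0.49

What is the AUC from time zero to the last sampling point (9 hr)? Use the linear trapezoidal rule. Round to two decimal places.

Trapezoidal AUC_0→9:
  [0→2]: (0.00+1.78)/2 × 2 = 1.78
  [2→5]: (1.78+1.18)/2 × 3 = 4.44
  [5→9]: (1.18+0.49)/2 × 4 = 3.34
  Sum = 9.56 mg/L·hr

AUC = 9.56 mg/L·hr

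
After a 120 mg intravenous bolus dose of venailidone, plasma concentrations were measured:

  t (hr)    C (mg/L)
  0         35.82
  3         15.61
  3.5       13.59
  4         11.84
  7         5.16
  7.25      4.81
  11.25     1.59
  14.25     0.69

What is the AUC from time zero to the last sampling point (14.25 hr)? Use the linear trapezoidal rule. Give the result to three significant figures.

AUC = 134 mg/L·hr

Trapezoidal AUC_0→14.25:
  [0→3]: (35.82+15.61)/2 × 3 = 77.145
  [3→3.5]: (15.61+13.59)/2 × 0.5 = 7.3
  [3.5→4]: (13.59+11.84)/2 × 0.5 = 6.3575
  [4→7]: (11.84+5.16)/2 × 3 = 25.5
  [7→7.25]: (5.16+4.81)/2 × 0.25 = 1.24625
  [7.25→11.25]: (4.81+1.59)/2 × 4 = 12.8
  [11.25→14.25]: (1.59+0.69)/2 × 3 = 3.42
  Sum = 133.76875 mg/L·hr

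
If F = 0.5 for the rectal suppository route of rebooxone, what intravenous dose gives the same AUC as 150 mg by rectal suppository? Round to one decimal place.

D_iv = 75.0 mg

Systemic exposure from an extravascular dose = F × D_ev, so the equivalent IV dose is F × D_ev.
D_iv = F × D_ev = 0.5 × 150 = 75 mg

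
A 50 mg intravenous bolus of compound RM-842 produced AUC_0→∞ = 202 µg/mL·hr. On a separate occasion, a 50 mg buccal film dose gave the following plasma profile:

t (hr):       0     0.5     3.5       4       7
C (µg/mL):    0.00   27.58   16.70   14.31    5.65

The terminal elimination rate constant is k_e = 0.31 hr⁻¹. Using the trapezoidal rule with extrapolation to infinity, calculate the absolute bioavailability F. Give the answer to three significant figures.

Trapezoidal AUC_0→7 (buccal film):
  [0→0.5]: (0.00+27.58)/2 × 0.5 = 6.895
  [0.5→3.5]: (27.58+16.70)/2 × 3 = 66.42
  [3.5→4]: (16.70+14.31)/2 × 0.5 = 7.7525
  [4→7]: (14.31+5.65)/2 × 3 = 29.94
  Sum = 111.0075 µg/mL·hr
Tail: C_last/k_e = 5.65/0.31 = 18.226
AUC_0→∞ (buccal film) = 111.0075 + 18.226 = 129.2335 µg/mL·hr
F = (AUC_ev/D_ev)/(AUC_iv/D_iv) = (129.2335/50)/(202/50) = 2.58467/4.04 = 0.6398

F = 0.640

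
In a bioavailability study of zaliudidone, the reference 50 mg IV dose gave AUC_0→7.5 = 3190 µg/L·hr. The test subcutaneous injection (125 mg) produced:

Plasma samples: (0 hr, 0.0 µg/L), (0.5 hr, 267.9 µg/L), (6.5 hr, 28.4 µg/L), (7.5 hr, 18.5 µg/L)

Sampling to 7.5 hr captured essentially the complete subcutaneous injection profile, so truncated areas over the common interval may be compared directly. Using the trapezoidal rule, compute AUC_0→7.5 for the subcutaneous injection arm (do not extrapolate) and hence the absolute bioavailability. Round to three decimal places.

F = 0.123

Trapezoidal AUC_0→7.5 (subcutaneous injection):
  [0→0.5]: (0.0+267.9)/2 × 0.5 = 66.975
  [0.5→6.5]: (267.9+28.4)/2 × 6 = 888.9
  [6.5→7.5]: (28.4+18.5)/2 × 1 = 23.45
  Sum = 979.325 µg/L·hr
F = (AUC_ev/D_ev)/(AUC_iv/D_iv) = (979.325/125)/(3190/50) = 7.8346/63.8 = 0.1228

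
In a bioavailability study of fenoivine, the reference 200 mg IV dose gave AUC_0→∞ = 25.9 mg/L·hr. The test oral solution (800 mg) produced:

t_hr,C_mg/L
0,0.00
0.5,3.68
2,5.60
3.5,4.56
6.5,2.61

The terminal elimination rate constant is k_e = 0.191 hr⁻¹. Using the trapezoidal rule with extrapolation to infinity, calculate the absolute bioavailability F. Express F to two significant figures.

Trapezoidal AUC_0→6.5 (oral solution):
  [0→0.5]: (0.00+3.68)/2 × 0.5 = 0.92
  [0.5→2]: (3.68+5.60)/2 × 1.5 = 6.96
  [2→3.5]: (5.60+4.56)/2 × 1.5 = 7.62
  [3.5→6.5]: (4.56+2.61)/2 × 3 = 10.755
  Sum = 26.255 mg/L·hr
Tail: C_last/k_e = 2.61/0.191 = 13.665
AUC_0→∞ (oral solution) = 26.255 + 13.665 = 39.92 mg/L·hr
F = (AUC_ev/D_ev)/(AUC_iv/D_iv) = (39.92/800)/(25.9/200) = 0.0499/0.1295 = 0.3853

F = 0.39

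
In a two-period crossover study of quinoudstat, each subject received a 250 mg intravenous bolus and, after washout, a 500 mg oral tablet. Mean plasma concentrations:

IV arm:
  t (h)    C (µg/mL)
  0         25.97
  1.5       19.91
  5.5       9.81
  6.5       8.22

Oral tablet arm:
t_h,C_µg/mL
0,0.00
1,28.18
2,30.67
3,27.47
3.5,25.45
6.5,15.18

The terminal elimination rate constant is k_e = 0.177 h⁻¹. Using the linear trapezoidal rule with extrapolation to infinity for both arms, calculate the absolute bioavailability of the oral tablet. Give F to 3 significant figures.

F = 0.779

Trapezoidal AUC_0→6.5 (IV):
  [0→1.5]: (25.97+19.91)/2 × 1.5 = 34.41
  [1.5→5.5]: (19.91+9.81)/2 × 4 = 59.44
  [5.5→6.5]: (9.81+8.22)/2 × 1 = 9.015
  Sum = 102.865 µg/mL·h
IV tail: 8.22/0.177 = 46.441; AUC_iv,0→∞ = 102.865 + 46.441 = 149.306 µg/mL·h
Trapezoidal AUC_0→6.5 (oral tablet):
  [0→1]: (0.00+28.18)/2 × 1 = 14.09
  [1→2]: (28.18+30.67)/2 × 1 = 29.425
  [2→3]: (30.67+27.47)/2 × 1 = 29.07
  [3→3.5]: (27.47+25.45)/2 × 0.5 = 13.23
  [3.5→6.5]: (25.45+15.18)/2 × 3 = 60.945
  Sum = 146.76 µg/mL·h
oral tablet tail: 15.18/0.177 = 85.763; AUC_ev,0→∞ = 146.76 + 85.763 = 232.523 µg/mL·h
F = (AUC_ev/D_ev)/(AUC_iv/D_iv) = (232.523/500)/(149.306/250) = 0.465046/0.597224 = 0.7787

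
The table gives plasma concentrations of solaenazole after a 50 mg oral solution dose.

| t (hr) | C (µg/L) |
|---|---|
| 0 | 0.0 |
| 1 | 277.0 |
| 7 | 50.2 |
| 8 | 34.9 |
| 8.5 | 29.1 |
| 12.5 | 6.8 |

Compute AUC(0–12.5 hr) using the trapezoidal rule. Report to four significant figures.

Trapezoidal AUC_0→12.5:
  [0→1]: (0.0+277.0)/2 × 1 = 138.5
  [1→7]: (277.0+50.2)/2 × 6 = 981.6
  [7→8]: (50.2+34.9)/2 × 1 = 42.55
  [8→8.5]: (34.9+29.1)/2 × 0.5 = 16.0
  [8.5→12.5]: (29.1+6.8)/2 × 4 = 71.8
  Sum = 1250.45 µg/L·hr

AUC = 1250 µg/L·hr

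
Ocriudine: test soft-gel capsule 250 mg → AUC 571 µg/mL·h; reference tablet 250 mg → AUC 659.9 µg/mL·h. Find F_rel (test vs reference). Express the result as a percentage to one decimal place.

F_rel = 86.5%

F_rel = (AUC_test/D_test) / (AUC_ref/D_ref)
      = (571/250) / (659.9/250)
      = 2.284 / 2.6396 = 0.8653 = 86.53%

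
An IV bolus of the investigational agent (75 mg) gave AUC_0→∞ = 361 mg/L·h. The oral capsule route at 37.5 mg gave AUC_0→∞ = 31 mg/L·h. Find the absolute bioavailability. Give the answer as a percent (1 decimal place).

F = (AUC_ev / D_ev) / (AUC_iv / D_iv)
  = (31/37.5) / (361/75)
  = 0.826667 / 4.81333 = 0.1717
  = 17.17%

F = 17.2%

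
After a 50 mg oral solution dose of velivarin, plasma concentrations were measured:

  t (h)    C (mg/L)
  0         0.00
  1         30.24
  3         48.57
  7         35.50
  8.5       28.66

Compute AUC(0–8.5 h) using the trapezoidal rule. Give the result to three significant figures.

Trapezoidal AUC_0→8.5:
  [0→1]: (0.00+30.24)/2 × 1 = 15.12
  [1→3]: (30.24+48.57)/2 × 2 = 78.81
  [3→7]: (48.57+35.50)/2 × 4 = 168.14
  [7→8.5]: (35.50+28.66)/2 × 1.5 = 48.12
  Sum = 310.19 mg/L·h

AUC = 310 mg/L·h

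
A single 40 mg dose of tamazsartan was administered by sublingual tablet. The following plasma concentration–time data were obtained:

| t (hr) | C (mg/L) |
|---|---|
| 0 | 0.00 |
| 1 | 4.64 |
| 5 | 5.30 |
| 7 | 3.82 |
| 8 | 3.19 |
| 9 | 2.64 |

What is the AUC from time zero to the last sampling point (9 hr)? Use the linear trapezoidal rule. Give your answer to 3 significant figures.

AUC = 37.7 mg/L·hr

Trapezoidal AUC_0→9:
  [0→1]: (0.00+4.64)/2 × 1 = 2.32
  [1→5]: (4.64+5.30)/2 × 4 = 19.88
  [5→7]: (5.30+3.82)/2 × 2 = 9.12
  [7→8]: (3.82+3.19)/2 × 1 = 3.505
  [8→9]: (3.19+2.64)/2 × 1 = 2.915
  Sum = 37.74 mg/L·hr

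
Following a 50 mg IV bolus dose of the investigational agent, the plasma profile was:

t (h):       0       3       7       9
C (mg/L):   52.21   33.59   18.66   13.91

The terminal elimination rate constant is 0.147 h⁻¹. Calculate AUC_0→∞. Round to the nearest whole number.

AUC = 360 mg/L·h

Trapezoidal AUC_0→9:
  [0→3]: (52.21+33.59)/2 × 3 = 128.7
  [3→7]: (33.59+18.66)/2 × 4 = 104.5
  [7→9]: (18.66+13.91)/2 × 2 = 32.57
  Sum = 265.77 mg/L·h
Extrapolated tail: C_last / k_e = 13.91 / 0.147 = 94.626
AUC_0→∞ = 265.77 + 94.626 = 360.396 mg/L·h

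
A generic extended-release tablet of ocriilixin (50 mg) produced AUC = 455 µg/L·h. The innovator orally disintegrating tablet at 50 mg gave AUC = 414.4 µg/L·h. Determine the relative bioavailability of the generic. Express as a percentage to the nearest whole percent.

F_rel = (AUC_test/D_test) / (AUC_ref/D_ref)
      = (455/50) / (414.4/50)
      = 9.1 / 8.288 = 1.0980 = 109.80%

F_rel = 110%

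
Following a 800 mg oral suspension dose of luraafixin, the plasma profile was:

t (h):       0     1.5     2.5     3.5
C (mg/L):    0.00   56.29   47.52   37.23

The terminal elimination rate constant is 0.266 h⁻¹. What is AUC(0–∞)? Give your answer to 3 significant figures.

AUC = 276 mg/L·h

Trapezoidal AUC_0→3.5:
  [0→1.5]: (0.00+56.29)/2 × 1.5 = 42.2175
  [1.5→2.5]: (56.29+47.52)/2 × 1 = 51.905
  [2.5→3.5]: (47.52+37.23)/2 × 1 = 42.375
  Sum = 136.4975 mg/L·h
Extrapolated tail: C_last / k_e = 37.23 / 0.266 = 139.962
AUC_0→∞ = 136.4975 + 139.962 = 276.4595 mg/L·h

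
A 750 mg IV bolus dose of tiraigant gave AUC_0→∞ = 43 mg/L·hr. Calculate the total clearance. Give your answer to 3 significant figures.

CL = Dose_iv / AUC_0→∞
   = 750 / 43 = 17.4419 L/hr

CL = 17.4 L/hr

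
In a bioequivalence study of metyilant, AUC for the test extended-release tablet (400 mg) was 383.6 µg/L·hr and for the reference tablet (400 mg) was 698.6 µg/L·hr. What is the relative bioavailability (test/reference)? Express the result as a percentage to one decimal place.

F_rel = 54.9%

F_rel = (AUC_test/D_test) / (AUC_ref/D_ref)
      = (383.6/400) / (698.6/400)
      = 0.959 / 1.7465 = 0.5491 = 54.91%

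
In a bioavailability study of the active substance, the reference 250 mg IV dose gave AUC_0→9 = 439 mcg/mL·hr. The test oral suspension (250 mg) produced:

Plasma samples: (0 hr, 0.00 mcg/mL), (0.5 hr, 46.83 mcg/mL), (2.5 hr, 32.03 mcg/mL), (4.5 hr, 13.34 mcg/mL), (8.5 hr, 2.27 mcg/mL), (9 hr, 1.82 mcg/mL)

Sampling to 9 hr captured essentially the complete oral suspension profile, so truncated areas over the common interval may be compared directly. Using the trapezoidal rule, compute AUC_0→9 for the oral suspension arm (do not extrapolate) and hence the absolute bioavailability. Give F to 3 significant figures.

F = 0.383

Trapezoidal AUC_0→9 (oral suspension):
  [0→0.5]: (0.00+46.83)/2 × 0.5 = 11.7075
  [0.5→2.5]: (46.83+32.03)/2 × 2 = 78.86
  [2.5→4.5]: (32.03+13.34)/2 × 2 = 45.37
  [4.5→8.5]: (13.34+2.27)/2 × 4 = 31.22
  [8.5→9]: (2.27+1.82)/2 × 0.5 = 1.0225
  Sum = 168.18 mcg/mL·hr
F = (AUC_ev/D_ev)/(AUC_iv/D_iv) = (168.18/250)/(439/250) = 0.67272/1.756 = 0.3831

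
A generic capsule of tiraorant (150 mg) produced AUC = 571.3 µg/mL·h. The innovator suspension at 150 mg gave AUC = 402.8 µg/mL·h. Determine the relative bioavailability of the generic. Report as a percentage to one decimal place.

F_rel = (AUC_test/D_test) / (AUC_ref/D_ref)
      = (571.3/150) / (402.8/150)
      = 3.80867 / 2.68533 = 1.4183 = 141.83%

F_rel = 141.8%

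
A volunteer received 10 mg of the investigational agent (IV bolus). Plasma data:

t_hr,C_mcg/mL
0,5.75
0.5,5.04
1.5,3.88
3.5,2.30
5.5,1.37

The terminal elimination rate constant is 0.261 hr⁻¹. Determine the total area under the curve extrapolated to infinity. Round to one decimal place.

Trapezoidal AUC_0→5.5:
  [0→0.5]: (5.75+5.04)/2 × 0.5 = 2.6975
  [0.5→1.5]: (5.04+3.88)/2 × 1 = 4.46
  [1.5→3.5]: (3.88+2.30)/2 × 2 = 6.18
  [3.5→5.5]: (2.30+1.37)/2 × 2 = 3.67
  Sum = 17.0075 mcg/mL·hr
Extrapolated tail: C_last / k_e = 1.37 / 0.261 = 5.249
AUC_0→∞ = 17.0075 + 5.249 = 22.2565 mcg/mL·hr

AUC = 22.3 mcg/mL·hr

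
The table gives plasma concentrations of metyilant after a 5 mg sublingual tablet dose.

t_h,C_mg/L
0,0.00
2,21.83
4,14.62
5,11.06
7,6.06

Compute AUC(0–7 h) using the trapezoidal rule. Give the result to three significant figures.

Trapezoidal AUC_0→7:
  [0→2]: (0.00+21.83)/2 × 2 = 21.83
  [2→4]: (21.83+14.62)/2 × 2 = 36.45
  [4→5]: (14.62+11.06)/2 × 1 = 12.84
  [5→7]: (11.06+6.06)/2 × 2 = 17.12
  Sum = 88.24 mg/L·h

AUC = 88.2 mg/L·h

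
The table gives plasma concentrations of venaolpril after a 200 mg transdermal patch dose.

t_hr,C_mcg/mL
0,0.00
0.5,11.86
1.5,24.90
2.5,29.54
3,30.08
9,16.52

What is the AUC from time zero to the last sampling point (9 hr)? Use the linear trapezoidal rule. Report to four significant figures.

Trapezoidal AUC_0→9:
  [0→0.5]: (0.00+11.86)/2 × 0.5 = 2.965
  [0.5→1.5]: (11.86+24.90)/2 × 1 = 18.38
  [1.5→2.5]: (24.90+29.54)/2 × 1 = 27.22
  [2.5→3]: (29.54+30.08)/2 × 0.5 = 14.905
  [3→9]: (30.08+16.52)/2 × 6 = 139.8
  Sum = 203.27 mcg/mL·hr

AUC = 203.3 mcg/mL·hr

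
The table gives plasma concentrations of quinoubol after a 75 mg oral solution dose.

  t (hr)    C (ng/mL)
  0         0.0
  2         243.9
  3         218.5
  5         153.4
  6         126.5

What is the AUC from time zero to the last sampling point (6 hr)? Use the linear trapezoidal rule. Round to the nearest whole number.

AUC = 987 ng/mL·hr

Trapezoidal AUC_0→6:
  [0→2]: (0.0+243.9)/2 × 2 = 243.9
  [2→3]: (243.9+218.5)/2 × 1 = 231.2
  [3→5]: (218.5+153.4)/2 × 2 = 371.9
  [5→6]: (153.4+126.5)/2 × 1 = 139.95
  Sum = 986.95 ng/mL·hr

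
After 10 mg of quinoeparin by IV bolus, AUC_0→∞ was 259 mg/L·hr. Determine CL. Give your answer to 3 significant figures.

CL = Dose_iv / AUC_0→∞
   = 10 / 259 = 0.03861 L/hr

CL = 0.0386 L/hr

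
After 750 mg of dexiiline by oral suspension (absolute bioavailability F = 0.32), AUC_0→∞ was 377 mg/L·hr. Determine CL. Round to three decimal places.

CL = 0.637 L/hr

CL = F × Dose / AUC_0→∞
   = 0.32 × 750 / 377 = 0.636605 L/hr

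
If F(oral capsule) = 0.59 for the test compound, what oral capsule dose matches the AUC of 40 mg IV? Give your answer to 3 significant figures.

D_oral = 67.8 mg

For equal systemic exposure: F × D_ev = D_iv
D_ev = D_iv / F = 40 / 0.59 = 67.7966 mg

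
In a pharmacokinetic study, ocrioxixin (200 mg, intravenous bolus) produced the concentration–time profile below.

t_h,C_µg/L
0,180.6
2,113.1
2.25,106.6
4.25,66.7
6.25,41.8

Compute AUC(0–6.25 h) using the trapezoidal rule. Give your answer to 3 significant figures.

AUC = 603 µg/L·h

Trapezoidal AUC_0→6.25:
  [0→2]: (180.6+113.1)/2 × 2 = 293.7
  [2→2.25]: (113.1+106.6)/2 × 0.25 = 27.4625
  [2.25→4.25]: (106.6+66.7)/2 × 2 = 173.3
  [4.25→6.25]: (66.7+41.8)/2 × 2 = 108.5
  Sum = 602.9625 µg/L·h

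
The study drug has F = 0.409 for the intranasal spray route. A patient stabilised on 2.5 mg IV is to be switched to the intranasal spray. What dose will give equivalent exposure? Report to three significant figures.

D_intranasal = 6.11 mg

For equal systemic exposure: F × D_ev = D_iv
D_ev = D_iv / F = 2.5 / 0.409 = 6.11247 mg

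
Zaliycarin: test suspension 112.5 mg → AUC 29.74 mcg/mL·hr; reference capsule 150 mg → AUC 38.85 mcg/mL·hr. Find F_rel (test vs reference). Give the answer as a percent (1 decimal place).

F_rel = (AUC_test/D_test) / (AUC_ref/D_ref)
      = (29.74/112.5) / (38.85/150)
      = 0.264356 / 0.259 = 1.0207 = 102.07%

F_rel = 102.1%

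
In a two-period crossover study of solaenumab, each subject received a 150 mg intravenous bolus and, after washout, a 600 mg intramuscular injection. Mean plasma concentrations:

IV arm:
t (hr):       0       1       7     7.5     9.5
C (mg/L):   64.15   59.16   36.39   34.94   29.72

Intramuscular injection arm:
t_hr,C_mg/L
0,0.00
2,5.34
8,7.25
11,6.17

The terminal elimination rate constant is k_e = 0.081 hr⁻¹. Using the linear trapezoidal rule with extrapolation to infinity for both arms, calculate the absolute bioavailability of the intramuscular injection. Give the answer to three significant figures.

Trapezoidal AUC_0→9.5 (IV):
  [0→1]: (64.15+59.16)/2 × 1 = 61.655
  [1→7]: (59.16+36.39)/2 × 6 = 286.65
  [7→7.5]: (36.39+34.94)/2 × 0.5 = 17.8325
  [7.5→9.5]: (34.94+29.72)/2 × 2 = 64.66
  Sum = 430.7975 mg/L·hr
IV tail: 29.72/0.081 = 366.914; AUC_iv,0→∞ = 430.7975 + 366.914 = 797.7115 mg/L·hr
Trapezoidal AUC_0→11 (intramuscular injection):
  [0→2]: (0.00+5.34)/2 × 2 = 5.34
  [2→8]: (5.34+7.25)/2 × 6 = 37.77
  [8→11]: (7.25+6.17)/2 × 3 = 20.13
  Sum = 63.24 mg/L·hr
intramuscular injection tail: 6.17/0.081 = 76.173; AUC_ev,0→∞ = 63.24 + 76.173 = 139.413 mg/L·hr
F = (AUC_ev/D_ev)/(AUC_iv/D_iv) = (139.413/600)/(797.7115/150) = 0.232355/5.31808 = 0.0437

F = 0.0437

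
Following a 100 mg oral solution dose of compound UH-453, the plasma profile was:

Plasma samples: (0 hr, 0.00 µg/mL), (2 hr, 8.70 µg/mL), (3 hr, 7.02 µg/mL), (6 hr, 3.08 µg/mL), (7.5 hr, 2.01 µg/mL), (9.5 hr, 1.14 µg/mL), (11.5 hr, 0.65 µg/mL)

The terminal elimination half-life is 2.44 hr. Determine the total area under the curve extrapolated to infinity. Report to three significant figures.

Trapezoidal AUC_0→11.5:
  [0→2]: (0.00+8.70)/2 × 2 = 8.7
  [2→3]: (8.70+7.02)/2 × 1 = 7.86
  [3→6]: (7.02+3.08)/2 × 3 = 15.15
  [6→7.5]: (3.08+2.01)/2 × 1.5 = 3.8175
  [7.5→9.5]: (2.01+1.14)/2 × 2 = 3.15
  [9.5→11.5]: (1.14+0.65)/2 × 2 = 1.79
  Sum = 40.4675 µg/mL·hr
k_e = ln2 / t½ = 0.693147 / 2.44 = 0.2841 hr^-1
Extrapolated tail: C_last / k_e = 0.65 / 0.2841 = 2.288
AUC_0→∞ = 40.4675 + 2.288 = 42.7555 µg/mL·hr

AUC = 42.8 µg/mL·hr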